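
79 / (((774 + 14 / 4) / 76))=12008 / 1555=7.72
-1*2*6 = -12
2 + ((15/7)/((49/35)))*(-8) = -502/49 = -10.24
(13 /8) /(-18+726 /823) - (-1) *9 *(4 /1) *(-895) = -3631333579 /112704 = -32220.09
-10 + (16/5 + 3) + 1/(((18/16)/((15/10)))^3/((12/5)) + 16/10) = -36787/11365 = -3.24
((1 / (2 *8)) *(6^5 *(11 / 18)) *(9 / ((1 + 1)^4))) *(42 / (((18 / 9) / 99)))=5557167 / 16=347322.94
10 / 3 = 3.33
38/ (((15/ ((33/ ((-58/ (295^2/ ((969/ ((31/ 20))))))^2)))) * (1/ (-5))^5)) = -2001447236421875/ 1329964128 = -1504888.14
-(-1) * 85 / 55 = 17 / 11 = 1.55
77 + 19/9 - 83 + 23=172/9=19.11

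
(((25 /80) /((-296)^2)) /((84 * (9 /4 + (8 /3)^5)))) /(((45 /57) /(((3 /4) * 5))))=7695 /5230678003712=0.00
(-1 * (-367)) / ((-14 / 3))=-1101 / 14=-78.64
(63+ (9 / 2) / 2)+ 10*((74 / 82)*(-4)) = 29.15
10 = 10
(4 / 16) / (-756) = -1 / 3024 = -0.00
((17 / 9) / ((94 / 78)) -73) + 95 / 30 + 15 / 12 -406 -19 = -92499 / 188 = -492.02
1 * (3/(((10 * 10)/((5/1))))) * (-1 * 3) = -9/20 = -0.45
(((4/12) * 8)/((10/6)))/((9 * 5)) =8/225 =0.04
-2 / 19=-0.11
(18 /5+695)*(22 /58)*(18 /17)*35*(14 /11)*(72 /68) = 110909736 /8381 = 13233.47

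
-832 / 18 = -416 / 9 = -46.22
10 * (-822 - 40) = -8620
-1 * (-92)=92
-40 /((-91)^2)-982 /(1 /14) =-113847228 /8281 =-13748.00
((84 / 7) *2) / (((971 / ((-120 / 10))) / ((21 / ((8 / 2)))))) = -1512 / 971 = -1.56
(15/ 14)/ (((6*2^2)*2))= 5/ 224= 0.02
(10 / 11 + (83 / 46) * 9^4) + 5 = 5993183 / 506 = 11844.24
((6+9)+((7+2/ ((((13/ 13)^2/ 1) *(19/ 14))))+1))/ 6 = 155/ 38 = 4.08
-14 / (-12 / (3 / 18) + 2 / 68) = 476 / 2447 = 0.19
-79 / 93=-0.85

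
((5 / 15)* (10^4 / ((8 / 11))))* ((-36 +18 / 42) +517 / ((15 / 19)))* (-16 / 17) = -2861144000 / 1071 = -2671469.65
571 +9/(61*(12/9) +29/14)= 2000591/3503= 571.11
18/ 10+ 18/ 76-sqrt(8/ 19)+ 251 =48077/ 190-2*sqrt(38)/ 19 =252.39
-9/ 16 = -0.56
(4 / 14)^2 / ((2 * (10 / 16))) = 0.07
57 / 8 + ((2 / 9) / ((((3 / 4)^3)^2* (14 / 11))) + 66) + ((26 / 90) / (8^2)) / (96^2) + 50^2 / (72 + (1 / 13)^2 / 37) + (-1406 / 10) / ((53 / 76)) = -33319808837739258721 / 359100303417999360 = -92.79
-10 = -10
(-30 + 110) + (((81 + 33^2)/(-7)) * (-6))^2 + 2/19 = 936402178/931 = 1005802.55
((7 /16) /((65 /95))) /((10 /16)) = 133 /130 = 1.02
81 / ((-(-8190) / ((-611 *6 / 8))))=-1269 / 280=-4.53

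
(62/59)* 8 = 496/59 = 8.41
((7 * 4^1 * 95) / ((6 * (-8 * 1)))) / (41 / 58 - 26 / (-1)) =-2.07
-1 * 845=-845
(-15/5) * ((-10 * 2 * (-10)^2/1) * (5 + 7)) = 72000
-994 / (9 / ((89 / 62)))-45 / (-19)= -827872 / 5301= -156.17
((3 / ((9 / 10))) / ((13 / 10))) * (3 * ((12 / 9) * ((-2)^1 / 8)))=-2.56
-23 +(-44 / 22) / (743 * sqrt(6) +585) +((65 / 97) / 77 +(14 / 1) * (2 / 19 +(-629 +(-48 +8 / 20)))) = -6669246806657926 / 702475769765 -1486 * sqrt(6) / 2970069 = -9493.92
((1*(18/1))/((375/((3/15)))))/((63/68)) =136/13125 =0.01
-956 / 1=-956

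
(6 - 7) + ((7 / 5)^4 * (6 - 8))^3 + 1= -453.55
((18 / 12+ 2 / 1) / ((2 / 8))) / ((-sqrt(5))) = -6.26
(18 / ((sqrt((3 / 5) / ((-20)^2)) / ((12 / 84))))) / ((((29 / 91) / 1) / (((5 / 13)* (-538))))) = -322800* sqrt(15) / 29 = -43110.31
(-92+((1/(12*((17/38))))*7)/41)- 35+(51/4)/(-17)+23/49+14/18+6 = -148120097/1229508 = -120.47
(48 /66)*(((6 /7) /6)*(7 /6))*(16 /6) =32 /99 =0.32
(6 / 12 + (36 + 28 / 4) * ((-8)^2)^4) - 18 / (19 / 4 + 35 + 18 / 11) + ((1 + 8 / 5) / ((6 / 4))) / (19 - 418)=5241688314788771 / 7265790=721420288.06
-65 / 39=-5 / 3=-1.67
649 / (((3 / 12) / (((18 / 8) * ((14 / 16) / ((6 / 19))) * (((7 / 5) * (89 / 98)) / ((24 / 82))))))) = 44995819 / 640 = 70305.97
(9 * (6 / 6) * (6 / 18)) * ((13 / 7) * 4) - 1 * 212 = -189.71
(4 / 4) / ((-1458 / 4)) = -2 / 729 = -0.00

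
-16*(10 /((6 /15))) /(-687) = 400 /687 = 0.58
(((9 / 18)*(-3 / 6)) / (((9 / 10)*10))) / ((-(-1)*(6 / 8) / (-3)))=1 / 9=0.11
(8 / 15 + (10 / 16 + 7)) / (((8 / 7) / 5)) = 6853 / 192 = 35.69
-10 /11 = -0.91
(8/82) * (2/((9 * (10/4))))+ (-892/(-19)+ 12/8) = 3397253/70110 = 48.46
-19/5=-3.80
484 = 484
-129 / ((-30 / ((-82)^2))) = 144566 / 5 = 28913.20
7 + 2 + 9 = 18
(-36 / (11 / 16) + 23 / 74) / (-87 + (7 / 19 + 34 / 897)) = 0.60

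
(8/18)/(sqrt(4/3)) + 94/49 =2*sqrt(3)/9 + 94/49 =2.30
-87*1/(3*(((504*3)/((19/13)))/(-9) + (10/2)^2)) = 0.32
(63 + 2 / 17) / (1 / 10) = 10730 / 17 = 631.18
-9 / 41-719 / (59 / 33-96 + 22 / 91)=85985700 / 11569913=7.43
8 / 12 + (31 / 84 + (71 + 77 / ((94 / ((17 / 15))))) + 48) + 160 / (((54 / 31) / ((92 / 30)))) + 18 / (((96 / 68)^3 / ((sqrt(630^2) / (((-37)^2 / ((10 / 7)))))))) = 4749711556543 / 11674393920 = 406.85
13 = 13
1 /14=0.07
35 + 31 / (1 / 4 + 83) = 11779 / 333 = 35.37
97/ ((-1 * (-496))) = 97/ 496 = 0.20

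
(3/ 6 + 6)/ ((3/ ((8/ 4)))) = 13/ 3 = 4.33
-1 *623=-623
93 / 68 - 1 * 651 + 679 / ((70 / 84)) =56157 / 340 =165.17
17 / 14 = 1.21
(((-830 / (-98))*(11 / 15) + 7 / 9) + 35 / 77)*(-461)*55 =-83226635 / 441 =-188722.53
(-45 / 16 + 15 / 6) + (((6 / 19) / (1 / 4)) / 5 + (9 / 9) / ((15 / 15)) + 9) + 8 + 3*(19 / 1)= 113909 / 1520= 74.94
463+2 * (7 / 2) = 470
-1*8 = -8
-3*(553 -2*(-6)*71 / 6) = -2085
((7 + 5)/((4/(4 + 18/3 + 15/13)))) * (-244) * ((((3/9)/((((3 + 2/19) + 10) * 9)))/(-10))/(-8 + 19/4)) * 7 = -1882216/378729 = -4.97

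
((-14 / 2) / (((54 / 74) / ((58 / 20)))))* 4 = -15022 / 135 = -111.27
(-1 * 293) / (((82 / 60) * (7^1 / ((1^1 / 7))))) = -8790 / 2009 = -4.38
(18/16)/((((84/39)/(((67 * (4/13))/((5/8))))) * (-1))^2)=323208/1225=263.84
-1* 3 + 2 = -1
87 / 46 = 1.89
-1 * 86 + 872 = 786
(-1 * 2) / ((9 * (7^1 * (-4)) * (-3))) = -1 / 378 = -0.00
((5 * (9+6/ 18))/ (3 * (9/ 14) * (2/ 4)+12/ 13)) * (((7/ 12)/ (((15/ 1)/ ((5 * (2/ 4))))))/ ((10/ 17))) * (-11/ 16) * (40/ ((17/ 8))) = -980980/ 18549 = -52.89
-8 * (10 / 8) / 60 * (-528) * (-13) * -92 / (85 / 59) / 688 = 388102 / 3655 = 106.18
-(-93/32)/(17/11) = 1023/544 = 1.88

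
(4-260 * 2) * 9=-4644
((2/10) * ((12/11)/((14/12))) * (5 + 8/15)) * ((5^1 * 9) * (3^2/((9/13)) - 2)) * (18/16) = 20169/35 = 576.26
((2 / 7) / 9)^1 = 2 / 63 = 0.03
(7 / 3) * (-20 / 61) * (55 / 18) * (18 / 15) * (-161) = 247940 / 549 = 451.62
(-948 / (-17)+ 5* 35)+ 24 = 4331 / 17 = 254.76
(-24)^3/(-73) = 13824/73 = 189.37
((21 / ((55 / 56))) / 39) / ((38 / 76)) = 784 / 715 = 1.10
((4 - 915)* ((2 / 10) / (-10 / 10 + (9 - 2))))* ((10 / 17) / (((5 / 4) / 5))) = -3644 / 51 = -71.45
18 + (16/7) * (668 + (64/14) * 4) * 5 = 385202/49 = 7861.27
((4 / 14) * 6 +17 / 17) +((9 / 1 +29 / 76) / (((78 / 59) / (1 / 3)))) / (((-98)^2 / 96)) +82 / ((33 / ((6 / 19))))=3628400 / 1030029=3.52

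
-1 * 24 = -24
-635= -635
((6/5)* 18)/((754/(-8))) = -432/1885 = -0.23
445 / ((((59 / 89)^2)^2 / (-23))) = -642166836635 / 12117361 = -52995.60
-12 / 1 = -12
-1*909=-909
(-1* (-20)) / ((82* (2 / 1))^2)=0.00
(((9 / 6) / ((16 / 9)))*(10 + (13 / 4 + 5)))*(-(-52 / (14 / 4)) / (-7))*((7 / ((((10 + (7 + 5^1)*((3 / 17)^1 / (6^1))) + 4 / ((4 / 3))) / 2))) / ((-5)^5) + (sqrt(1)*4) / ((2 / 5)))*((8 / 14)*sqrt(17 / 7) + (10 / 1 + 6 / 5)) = -90878528988 / 24828125-45439264494*sqrt(119) / 1703209375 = -3951.34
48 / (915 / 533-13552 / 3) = -76752 / 7220471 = -0.01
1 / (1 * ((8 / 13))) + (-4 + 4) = 13 / 8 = 1.62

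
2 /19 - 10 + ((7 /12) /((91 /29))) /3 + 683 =5985803 /8892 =673.17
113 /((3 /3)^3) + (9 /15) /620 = 350303 /3100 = 113.00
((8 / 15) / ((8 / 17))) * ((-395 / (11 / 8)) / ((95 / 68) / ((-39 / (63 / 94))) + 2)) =-164.77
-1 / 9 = -0.11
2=2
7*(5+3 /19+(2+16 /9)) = 10696 /171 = 62.55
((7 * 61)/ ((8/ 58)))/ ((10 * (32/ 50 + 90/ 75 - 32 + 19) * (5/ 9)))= -12383/ 248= -49.93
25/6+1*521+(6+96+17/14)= 628.38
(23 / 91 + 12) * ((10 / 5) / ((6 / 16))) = 17840 / 273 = 65.35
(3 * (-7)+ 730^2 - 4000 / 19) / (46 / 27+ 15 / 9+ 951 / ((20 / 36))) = 1366294635 / 4399412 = 310.56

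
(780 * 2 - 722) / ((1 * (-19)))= -838 / 19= -44.11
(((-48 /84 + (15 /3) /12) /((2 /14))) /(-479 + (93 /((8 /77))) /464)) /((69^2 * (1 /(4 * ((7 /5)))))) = 337792 /126467895105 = 0.00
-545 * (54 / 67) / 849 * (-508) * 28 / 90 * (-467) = -724044272 / 18961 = -38185.98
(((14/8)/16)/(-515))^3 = -343/35806478336000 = -0.00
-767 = -767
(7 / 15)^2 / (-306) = -49 / 68850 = -0.00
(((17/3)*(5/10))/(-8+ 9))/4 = 17/24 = 0.71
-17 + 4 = -13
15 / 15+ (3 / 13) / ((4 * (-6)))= 103 / 104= 0.99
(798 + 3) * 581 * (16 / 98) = 531864 / 7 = 75980.57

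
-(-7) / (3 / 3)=7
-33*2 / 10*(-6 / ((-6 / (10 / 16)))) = -33 / 8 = -4.12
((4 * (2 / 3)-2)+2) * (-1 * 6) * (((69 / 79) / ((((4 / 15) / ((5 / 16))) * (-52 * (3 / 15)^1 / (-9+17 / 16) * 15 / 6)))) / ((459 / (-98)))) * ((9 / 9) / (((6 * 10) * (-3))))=-715645 / 120676608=-0.01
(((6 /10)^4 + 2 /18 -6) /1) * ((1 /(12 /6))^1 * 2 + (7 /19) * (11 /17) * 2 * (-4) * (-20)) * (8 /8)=-225.43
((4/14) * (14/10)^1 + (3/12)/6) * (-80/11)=-106/33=-3.21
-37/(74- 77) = 37/3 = 12.33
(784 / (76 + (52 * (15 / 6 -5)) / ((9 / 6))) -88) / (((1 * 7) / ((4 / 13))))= -646 / 91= -7.10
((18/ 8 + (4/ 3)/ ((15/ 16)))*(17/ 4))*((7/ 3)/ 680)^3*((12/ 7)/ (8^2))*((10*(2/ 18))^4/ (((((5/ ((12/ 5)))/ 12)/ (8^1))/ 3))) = 32389/ 9101419200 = 0.00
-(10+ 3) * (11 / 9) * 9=-143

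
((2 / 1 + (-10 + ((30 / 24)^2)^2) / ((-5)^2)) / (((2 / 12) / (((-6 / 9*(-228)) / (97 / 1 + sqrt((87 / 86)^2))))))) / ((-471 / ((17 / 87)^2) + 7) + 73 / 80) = -1026147098 / 800802716569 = -0.00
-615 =-615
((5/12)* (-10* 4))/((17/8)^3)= -25600/14739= -1.74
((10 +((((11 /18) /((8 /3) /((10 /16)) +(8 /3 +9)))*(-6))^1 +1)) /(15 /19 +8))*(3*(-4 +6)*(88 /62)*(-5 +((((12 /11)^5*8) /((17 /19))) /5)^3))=4404713266157826992654668176 /26232383338459844251363625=167.91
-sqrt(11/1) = -sqrt(11) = -3.32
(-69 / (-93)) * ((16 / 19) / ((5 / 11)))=4048 / 2945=1.37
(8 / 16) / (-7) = -0.07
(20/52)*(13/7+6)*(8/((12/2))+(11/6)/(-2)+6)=3025/156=19.39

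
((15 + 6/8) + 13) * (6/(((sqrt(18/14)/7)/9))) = 7245 * sqrt(7)/2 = 9584.23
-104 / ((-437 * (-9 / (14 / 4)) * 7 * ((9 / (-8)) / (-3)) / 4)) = -1664 / 11799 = -0.14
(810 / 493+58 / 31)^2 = 2884119616 / 233570089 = 12.35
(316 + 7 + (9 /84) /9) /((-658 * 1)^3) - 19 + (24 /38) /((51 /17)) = -8543291191783 /454684937952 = -18.79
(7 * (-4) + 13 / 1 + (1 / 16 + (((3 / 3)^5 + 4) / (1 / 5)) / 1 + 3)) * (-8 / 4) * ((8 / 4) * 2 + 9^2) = -2220.62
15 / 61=0.25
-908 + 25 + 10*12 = -763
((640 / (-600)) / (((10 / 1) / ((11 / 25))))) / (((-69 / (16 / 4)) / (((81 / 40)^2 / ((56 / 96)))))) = 48114 / 2515625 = 0.02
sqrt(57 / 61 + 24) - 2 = -2 + 39 * sqrt(61) / 61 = 2.99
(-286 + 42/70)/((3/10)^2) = -28540/9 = -3171.11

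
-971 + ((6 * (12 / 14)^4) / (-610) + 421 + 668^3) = 218283337530122 / 732305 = 298077081.99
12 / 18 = 2 / 3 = 0.67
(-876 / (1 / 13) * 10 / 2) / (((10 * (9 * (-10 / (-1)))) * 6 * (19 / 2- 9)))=-949 / 45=-21.09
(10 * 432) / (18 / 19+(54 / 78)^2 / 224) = 345246720 / 75883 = 4549.72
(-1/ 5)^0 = 1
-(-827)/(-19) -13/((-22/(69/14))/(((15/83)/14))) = -295724347/6800024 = -43.49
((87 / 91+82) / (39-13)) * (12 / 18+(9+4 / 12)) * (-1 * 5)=-188725 / 1183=-159.53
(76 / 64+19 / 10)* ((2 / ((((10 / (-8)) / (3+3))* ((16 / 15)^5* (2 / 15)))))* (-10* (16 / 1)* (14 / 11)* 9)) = 106349709375 / 360448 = 295048.69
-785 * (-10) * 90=706500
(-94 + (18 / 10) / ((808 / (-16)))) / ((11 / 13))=-617344 / 5555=-111.13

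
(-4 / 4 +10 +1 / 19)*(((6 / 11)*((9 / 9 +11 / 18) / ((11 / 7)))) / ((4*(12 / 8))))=17458 / 20691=0.84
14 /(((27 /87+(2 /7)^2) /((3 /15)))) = 19894 /2785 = 7.14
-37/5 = -7.40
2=2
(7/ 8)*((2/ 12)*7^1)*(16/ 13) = 49/ 39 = 1.26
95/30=19/6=3.17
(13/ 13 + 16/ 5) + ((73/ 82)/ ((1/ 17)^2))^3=17030235.70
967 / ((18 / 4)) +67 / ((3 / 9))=3743 / 9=415.89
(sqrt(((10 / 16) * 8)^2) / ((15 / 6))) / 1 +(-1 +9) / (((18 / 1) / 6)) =14 / 3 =4.67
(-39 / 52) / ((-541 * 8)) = 3 / 17312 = 0.00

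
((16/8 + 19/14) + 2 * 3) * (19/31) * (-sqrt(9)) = -7467/434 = -17.21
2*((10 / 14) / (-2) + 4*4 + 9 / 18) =226 / 7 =32.29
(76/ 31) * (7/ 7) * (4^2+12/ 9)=3952/ 93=42.49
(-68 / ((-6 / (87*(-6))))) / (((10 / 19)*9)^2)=-177973 / 675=-263.66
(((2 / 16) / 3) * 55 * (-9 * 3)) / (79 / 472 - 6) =29205 / 2753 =10.61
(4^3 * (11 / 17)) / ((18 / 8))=2816 / 153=18.41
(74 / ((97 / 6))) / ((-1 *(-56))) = 111 / 1358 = 0.08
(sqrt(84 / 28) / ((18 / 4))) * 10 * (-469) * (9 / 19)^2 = -84420 * sqrt(3) / 361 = -405.04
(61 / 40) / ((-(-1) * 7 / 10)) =61 / 28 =2.18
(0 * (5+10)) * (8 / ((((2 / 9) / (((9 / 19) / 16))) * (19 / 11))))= 0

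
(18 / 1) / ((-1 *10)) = -9 / 5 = -1.80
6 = 6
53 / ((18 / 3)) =53 / 6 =8.83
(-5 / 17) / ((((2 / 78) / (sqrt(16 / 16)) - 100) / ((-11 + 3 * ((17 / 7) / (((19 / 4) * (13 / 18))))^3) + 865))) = 66294123628170 / 26353832667799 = 2.52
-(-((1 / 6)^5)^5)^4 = -1 / 653318623500070906096690267158057820537143710472954871543071966369497141477376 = -0.00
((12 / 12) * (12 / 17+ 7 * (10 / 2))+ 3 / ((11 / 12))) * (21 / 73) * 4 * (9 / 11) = 5510484 / 150161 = 36.70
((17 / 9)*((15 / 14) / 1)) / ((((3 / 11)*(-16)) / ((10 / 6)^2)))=-23375 / 18144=-1.29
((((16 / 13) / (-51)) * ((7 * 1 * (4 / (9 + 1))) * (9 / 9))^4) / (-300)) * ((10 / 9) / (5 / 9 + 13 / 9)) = 153664 / 55940625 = 0.00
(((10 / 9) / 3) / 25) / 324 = 1 / 21870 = 0.00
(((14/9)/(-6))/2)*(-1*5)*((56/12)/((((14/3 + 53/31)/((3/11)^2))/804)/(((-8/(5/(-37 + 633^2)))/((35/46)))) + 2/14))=300108092130560/14174188879129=21.17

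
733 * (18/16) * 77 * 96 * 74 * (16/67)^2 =115475576832/4489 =25724120.48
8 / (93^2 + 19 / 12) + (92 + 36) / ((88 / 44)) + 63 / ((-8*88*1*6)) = 77291005 / 1207936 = 63.99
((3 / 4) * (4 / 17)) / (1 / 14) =42 / 17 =2.47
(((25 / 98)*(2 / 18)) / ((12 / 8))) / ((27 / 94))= 2350 / 35721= 0.07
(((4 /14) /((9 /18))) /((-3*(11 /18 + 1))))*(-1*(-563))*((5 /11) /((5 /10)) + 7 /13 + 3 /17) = -108.10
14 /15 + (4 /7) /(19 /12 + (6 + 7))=3574 /3675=0.97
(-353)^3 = -43986977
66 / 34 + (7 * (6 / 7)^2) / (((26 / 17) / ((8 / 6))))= 9939 / 1547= 6.42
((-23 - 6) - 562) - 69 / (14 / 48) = -5793 / 7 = -827.57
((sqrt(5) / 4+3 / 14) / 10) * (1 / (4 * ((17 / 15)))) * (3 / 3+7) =9 / 238+3 * sqrt(5) / 68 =0.14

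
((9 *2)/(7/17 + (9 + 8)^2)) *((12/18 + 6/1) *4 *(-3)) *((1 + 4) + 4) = -1836/41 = -44.78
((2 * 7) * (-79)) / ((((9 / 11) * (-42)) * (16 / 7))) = 6083 / 432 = 14.08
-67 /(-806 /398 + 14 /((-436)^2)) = 1267274984 /38302951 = 33.09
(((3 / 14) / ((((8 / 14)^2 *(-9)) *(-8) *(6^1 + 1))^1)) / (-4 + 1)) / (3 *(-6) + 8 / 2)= 0.00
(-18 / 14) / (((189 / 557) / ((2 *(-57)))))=21166 / 49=431.96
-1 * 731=-731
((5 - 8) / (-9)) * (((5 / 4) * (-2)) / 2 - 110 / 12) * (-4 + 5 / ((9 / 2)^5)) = 7376125 / 531441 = 13.88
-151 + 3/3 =-150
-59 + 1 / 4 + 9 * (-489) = -17839 / 4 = -4459.75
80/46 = 40/23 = 1.74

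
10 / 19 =0.53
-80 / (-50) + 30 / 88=1.94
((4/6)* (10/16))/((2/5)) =25/24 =1.04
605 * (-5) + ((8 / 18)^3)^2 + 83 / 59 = -94804581208 / 31355019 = -3023.59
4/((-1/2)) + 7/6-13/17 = -775/102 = -7.60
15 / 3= 5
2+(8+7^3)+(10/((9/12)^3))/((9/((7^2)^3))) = 75381139/243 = 310210.45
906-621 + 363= 648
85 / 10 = 17 / 2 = 8.50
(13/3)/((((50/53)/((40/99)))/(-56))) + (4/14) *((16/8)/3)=-1078372/10395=-103.74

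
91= 91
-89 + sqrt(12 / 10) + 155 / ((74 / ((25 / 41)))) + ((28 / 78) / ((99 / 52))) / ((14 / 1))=-79034711 / 901098 + sqrt(30) / 5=-86.61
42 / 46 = 21 / 23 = 0.91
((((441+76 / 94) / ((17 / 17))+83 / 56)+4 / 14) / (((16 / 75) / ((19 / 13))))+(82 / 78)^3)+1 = 7596760989455 / 2498041728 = 3041.09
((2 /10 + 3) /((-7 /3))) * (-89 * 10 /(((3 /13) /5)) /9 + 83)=889744 /315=2824.58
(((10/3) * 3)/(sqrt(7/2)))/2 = 5 * sqrt(14)/7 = 2.67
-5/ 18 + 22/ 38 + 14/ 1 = 4891/ 342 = 14.30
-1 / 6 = -0.17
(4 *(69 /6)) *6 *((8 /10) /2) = 552 /5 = 110.40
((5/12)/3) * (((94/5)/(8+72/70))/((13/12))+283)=1463075/36972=39.57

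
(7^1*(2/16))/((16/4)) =7/32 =0.22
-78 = -78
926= 926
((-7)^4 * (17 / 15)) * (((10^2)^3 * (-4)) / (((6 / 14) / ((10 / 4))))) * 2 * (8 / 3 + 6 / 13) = -139430872000000 / 351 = -397238951566.95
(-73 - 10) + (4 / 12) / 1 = -248 / 3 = -82.67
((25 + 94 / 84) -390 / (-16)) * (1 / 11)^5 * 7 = 8483 / 3865224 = 0.00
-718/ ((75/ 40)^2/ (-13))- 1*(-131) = 626851/ 225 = 2786.00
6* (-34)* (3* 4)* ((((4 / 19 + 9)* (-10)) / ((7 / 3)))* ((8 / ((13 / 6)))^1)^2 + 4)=1307599.47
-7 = -7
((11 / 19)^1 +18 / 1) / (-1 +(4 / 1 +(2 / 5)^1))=1765 / 323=5.46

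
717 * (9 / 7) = 6453 / 7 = 921.86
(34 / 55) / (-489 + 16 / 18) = -306 / 241615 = -0.00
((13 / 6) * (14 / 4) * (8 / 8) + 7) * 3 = 175 / 4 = 43.75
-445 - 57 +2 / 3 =-1504 / 3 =-501.33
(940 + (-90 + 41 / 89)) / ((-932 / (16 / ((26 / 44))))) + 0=-6660808 / 269581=-24.71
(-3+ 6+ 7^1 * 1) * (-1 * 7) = -70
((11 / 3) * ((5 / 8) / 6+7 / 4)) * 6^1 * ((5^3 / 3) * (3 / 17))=122375 / 408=299.94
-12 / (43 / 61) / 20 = -183 / 215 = -0.85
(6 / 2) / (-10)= -3 / 10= -0.30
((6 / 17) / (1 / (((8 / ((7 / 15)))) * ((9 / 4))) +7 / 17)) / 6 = 270 / 2009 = 0.13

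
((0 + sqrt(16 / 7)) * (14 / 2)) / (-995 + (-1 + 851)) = -4 * sqrt(7) / 145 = -0.07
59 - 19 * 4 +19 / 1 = 2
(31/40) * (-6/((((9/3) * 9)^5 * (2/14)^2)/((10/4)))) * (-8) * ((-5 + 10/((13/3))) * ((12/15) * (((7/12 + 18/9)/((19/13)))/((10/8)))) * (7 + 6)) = -17140396/1363146165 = -0.01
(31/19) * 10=310/19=16.32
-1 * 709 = -709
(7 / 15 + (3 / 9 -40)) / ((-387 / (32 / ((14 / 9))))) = 2.08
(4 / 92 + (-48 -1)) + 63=323 / 23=14.04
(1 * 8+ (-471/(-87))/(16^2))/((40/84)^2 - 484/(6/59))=-26261109/15581238784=-0.00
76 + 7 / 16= 1223 / 16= 76.44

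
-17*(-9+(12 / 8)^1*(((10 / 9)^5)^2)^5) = -823715746442667422117140482381953315092192516377949 / 171792506910670443678820376588540424234035840667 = -4794.83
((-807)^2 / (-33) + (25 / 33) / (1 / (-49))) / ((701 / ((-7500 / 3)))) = 1631185000 / 23133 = 70513.34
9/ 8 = 1.12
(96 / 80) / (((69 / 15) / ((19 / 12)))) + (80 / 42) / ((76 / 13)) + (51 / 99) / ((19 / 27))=296969 / 201894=1.47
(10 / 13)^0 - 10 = -9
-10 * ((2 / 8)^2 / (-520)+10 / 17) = -83183 / 14144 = -5.88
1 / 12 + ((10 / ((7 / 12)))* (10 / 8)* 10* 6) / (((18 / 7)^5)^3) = 7893389708732813 / 93703341895520256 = 0.08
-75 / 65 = -1.15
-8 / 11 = -0.73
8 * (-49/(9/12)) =-1568/3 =-522.67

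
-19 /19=-1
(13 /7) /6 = 13 /42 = 0.31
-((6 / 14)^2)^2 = -81 / 2401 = -0.03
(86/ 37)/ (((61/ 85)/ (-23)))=-168130/ 2257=-74.49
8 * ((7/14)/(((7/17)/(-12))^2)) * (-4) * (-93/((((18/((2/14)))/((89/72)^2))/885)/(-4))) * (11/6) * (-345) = 105928319555300/3087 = 34314324442.92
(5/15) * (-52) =-52/3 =-17.33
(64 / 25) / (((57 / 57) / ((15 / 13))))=192 / 65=2.95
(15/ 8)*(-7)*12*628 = -98910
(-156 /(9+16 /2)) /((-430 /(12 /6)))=156 /3655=0.04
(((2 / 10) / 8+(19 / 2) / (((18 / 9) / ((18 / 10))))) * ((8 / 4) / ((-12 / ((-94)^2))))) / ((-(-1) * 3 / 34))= -12880679 / 90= -143118.66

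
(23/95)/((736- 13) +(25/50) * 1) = 0.00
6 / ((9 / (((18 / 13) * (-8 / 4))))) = -24 / 13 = -1.85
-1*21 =-21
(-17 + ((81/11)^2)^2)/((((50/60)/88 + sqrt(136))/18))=-184886599680/50464331269 + 3549822713856*sqrt(34)/4587666479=4508.18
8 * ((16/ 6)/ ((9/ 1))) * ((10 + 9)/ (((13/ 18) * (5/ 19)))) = 46208/ 195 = 236.96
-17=-17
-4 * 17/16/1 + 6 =7/4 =1.75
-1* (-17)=17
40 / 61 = 0.66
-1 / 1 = -1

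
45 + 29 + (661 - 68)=667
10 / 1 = 10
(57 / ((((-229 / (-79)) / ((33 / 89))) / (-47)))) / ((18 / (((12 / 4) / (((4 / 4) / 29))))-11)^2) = -5873672673 / 1996706189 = -2.94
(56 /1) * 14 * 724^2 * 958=393693916672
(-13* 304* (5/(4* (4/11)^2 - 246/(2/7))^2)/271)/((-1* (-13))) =-22254320/2937734765719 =-0.00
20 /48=5 /12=0.42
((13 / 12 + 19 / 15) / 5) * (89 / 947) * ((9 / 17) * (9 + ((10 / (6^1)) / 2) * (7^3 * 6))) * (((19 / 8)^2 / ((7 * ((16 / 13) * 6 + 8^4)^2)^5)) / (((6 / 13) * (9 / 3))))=1166404568574399256661 / 161545498291161747740575872137818448463162210278983702937600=0.00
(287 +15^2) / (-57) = -512 / 57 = -8.98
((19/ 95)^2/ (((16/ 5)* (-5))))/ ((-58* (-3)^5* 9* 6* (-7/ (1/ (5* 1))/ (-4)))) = -1/ 2663766000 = -0.00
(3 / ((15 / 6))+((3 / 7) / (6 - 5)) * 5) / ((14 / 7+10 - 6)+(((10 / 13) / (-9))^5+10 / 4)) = 5130328403538 / 13045058812415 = 0.39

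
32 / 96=1 / 3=0.33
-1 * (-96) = 96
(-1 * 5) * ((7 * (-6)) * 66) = 13860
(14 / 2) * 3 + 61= 82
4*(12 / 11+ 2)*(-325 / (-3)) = 44200 / 33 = 1339.39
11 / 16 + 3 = 59 / 16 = 3.69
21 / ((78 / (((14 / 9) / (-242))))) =-0.00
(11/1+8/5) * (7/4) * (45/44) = 22.55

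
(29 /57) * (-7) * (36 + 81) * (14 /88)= -55419 /836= -66.29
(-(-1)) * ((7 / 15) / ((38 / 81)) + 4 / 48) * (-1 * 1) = -1229 / 1140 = -1.08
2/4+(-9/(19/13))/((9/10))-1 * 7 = -507/38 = -13.34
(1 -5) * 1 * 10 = -40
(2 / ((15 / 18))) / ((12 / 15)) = 3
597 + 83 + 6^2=716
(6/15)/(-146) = -1/365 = -0.00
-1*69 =-69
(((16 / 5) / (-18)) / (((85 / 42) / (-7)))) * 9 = 2352 / 425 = 5.53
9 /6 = 3 /2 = 1.50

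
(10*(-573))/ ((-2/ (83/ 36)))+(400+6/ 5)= 420397/ 60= 7006.62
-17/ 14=-1.21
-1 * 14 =-14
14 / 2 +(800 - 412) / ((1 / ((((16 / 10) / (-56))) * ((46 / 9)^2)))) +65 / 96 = -25575791 / 90720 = -281.92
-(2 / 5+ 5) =-27 / 5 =-5.40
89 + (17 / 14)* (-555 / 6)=-653 / 28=-23.32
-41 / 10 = -4.10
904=904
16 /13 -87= -1115 /13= -85.77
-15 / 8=-1.88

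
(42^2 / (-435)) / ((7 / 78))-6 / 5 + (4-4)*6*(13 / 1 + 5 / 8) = -46.39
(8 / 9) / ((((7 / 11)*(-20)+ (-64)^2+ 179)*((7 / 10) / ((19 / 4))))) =836 / 590751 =0.00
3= 3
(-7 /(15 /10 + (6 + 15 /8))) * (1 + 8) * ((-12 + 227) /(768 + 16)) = -129 /70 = -1.84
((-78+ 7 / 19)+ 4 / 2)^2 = 2064969 / 361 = 5720.14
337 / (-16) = -337 / 16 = -21.06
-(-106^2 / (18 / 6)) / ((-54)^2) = 2809 / 2187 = 1.28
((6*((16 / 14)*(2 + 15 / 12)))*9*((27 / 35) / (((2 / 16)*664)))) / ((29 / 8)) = 303264 / 589715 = 0.51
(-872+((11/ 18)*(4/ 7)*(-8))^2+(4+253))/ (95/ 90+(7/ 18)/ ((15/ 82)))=-24099590/ 126273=-190.85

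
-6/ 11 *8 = -48/ 11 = -4.36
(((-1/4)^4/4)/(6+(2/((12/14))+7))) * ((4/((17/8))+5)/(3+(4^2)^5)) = 351/839668508672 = 0.00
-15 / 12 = -5 / 4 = -1.25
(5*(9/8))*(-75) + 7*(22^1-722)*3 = -120975/8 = -15121.88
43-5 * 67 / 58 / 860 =428901 / 9976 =42.99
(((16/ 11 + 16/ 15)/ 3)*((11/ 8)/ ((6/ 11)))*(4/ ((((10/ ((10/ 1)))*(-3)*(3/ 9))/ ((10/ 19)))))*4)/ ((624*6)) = -22/ 4617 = -0.00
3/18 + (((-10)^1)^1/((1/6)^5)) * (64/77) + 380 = -29684203/462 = -64251.52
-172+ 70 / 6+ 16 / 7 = -3319 / 21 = -158.05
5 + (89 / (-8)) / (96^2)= 368551 / 73728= 5.00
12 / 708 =0.02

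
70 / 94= 35 / 47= 0.74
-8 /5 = -1.60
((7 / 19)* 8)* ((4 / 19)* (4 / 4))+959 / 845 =535479 / 305045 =1.76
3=3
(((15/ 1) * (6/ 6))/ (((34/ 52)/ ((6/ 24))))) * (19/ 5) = 21.79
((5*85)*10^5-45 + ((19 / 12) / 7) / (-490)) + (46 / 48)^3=1007595753988261 / 23708160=42499955.88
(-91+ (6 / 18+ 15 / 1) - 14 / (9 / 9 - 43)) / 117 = -226 / 351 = -0.64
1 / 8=0.12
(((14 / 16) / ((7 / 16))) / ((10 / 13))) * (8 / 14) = 52 / 35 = 1.49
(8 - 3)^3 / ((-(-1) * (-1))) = -125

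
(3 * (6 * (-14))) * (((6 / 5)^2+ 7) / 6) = -8862 / 25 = -354.48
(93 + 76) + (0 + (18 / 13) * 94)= 3889 / 13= 299.15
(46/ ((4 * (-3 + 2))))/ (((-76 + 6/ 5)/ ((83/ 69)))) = 415/ 2244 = 0.18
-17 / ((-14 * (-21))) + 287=286.94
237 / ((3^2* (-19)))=-79 / 57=-1.39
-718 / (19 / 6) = -4308 / 19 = -226.74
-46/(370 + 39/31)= -1426/11509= -0.12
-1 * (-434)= 434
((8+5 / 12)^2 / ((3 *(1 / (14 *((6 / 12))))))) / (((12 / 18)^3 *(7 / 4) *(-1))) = -10201 / 32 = -318.78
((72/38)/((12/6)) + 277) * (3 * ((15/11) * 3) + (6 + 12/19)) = 20865231/3971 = 5254.40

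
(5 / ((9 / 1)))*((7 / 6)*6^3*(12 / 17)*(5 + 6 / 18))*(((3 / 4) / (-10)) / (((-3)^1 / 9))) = 2016 / 17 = 118.59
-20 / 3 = -6.67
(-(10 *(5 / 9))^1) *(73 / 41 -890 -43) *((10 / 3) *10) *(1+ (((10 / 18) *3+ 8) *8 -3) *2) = 85714100000 / 3321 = 25809725.99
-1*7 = -7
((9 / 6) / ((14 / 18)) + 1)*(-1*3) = -123 / 14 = -8.79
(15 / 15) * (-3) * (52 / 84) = -13 / 7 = -1.86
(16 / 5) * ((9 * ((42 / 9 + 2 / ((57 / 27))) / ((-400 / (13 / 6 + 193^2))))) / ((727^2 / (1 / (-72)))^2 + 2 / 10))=-0.00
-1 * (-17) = 17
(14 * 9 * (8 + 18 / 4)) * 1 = 1575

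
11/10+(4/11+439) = 48451/110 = 440.46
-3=-3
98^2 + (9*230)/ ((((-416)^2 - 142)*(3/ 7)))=1719121/ 179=9604.03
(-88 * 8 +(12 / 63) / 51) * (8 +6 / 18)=-5866.64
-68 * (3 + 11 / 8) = -595 / 2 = -297.50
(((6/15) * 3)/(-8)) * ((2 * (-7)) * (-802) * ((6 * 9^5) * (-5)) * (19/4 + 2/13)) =380397496185/26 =14630672930.19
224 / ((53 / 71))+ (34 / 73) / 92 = 300.08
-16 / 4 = -4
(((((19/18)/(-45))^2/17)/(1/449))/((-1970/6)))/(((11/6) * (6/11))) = -162089/3662131500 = -0.00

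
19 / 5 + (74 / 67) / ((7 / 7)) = 1643 / 335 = 4.90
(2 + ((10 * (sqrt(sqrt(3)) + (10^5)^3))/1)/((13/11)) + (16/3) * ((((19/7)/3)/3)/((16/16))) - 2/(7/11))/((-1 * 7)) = -20790000000000001144/17199 - 110 * 3^(1/4)/91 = -1208791208791210.45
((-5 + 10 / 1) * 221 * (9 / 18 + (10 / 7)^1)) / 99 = 3315 / 154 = 21.53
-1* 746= -746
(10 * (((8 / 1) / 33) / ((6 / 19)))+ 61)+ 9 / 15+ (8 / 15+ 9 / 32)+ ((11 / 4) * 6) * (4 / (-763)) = 846073021 / 12085920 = 70.00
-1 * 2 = -2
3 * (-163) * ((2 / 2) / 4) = -489 / 4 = -122.25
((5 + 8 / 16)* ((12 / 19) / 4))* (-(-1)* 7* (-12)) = -1386 / 19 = -72.95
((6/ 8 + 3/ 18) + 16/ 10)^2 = 22801/ 3600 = 6.33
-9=-9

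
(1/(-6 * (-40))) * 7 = 7/240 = 0.03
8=8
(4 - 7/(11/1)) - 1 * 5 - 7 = -95/11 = -8.64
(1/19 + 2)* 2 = 78/19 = 4.11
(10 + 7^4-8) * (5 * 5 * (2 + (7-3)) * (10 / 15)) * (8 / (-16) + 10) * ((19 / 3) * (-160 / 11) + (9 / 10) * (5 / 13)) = -29959742925 / 143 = -209508691.78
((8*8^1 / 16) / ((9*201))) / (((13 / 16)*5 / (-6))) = -128 / 39195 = -0.00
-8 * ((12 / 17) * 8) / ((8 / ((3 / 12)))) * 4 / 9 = -32 / 51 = -0.63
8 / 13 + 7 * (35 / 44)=3537 / 572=6.18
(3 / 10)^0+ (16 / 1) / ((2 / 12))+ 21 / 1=118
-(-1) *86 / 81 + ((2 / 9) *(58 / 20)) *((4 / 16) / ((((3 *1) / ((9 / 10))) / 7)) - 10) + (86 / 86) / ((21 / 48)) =-312833 / 113400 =-2.76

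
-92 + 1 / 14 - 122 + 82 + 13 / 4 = -3603 / 28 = -128.68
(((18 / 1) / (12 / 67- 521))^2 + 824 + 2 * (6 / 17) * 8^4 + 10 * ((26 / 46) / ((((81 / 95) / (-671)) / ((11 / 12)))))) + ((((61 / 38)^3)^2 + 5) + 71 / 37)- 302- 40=-680.12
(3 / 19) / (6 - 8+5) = 1 / 19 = 0.05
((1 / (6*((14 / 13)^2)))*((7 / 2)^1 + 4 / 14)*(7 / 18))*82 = 367237 / 21168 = 17.35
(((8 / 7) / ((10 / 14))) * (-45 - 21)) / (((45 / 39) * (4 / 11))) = -6292 / 25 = -251.68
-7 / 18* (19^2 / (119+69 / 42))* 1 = -1.16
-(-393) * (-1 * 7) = -2751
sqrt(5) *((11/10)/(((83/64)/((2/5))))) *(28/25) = 19712 *sqrt(5)/51875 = 0.85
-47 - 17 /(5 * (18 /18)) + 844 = 3968 /5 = 793.60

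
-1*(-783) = 783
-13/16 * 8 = -13/2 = -6.50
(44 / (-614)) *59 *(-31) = 40238 / 307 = 131.07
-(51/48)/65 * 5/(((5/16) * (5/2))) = -0.10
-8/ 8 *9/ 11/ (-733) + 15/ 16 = 121089/ 129008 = 0.94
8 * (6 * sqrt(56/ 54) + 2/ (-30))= -8/ 15 + 32 * sqrt(21)/ 3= 48.35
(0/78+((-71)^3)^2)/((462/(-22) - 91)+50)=-128100283921/62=-2066133611.63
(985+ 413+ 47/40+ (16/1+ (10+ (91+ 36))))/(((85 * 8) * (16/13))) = 807131/435200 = 1.85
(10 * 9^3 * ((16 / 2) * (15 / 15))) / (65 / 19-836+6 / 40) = -2462400 / 35147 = -70.06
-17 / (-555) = 0.03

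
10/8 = 5/4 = 1.25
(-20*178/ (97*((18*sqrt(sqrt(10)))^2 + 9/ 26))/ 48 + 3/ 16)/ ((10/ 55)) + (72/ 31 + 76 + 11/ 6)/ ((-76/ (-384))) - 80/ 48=174873381474120305/ 432466448152608 - 3309020*sqrt(10)/ 2549439069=404.36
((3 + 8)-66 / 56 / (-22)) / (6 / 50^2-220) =-386875 / 7699916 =-0.05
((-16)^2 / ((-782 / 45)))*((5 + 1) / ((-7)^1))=34560 / 2737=12.63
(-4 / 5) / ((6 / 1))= -0.13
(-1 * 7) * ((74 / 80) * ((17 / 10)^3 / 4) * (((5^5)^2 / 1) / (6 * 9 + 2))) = -2840328125 / 2048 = -1386878.97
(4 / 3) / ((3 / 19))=76 / 9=8.44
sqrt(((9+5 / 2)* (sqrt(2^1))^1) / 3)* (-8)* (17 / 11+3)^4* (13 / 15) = -65000000* 2^(3 / 4)* sqrt(69) / 131769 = -6891.24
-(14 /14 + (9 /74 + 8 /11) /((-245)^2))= -48861041 /48860350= -1.00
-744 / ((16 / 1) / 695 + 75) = -517080 / 52141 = -9.92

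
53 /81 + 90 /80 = 1153 /648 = 1.78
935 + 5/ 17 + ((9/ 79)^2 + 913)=196099838/ 106097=1848.31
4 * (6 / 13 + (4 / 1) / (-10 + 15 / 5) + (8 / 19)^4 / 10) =-25318728 / 59296055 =-0.43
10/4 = 5/2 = 2.50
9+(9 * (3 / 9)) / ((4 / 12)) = 18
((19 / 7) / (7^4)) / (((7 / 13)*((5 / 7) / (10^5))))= 4940000 / 16807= 293.93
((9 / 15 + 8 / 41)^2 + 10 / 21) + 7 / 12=5972021 / 3530100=1.69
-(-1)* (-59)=-59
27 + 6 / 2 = 30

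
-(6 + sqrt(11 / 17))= -6 - sqrt(187) / 17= -6.80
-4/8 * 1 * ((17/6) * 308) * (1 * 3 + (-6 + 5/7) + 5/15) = 7667/9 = 851.89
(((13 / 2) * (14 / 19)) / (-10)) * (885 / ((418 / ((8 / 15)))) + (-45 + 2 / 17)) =2829281 / 135014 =20.96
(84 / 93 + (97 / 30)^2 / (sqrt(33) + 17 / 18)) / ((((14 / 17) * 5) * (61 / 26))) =2122850197 / 34426127750 + 18714501 * sqrt(33) / 555260125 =0.26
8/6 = 1.33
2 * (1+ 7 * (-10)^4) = 140002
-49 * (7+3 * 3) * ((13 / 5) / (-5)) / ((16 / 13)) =8281 / 25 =331.24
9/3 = 3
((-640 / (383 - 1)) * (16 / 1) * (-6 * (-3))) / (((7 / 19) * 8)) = -218880 / 1337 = -163.71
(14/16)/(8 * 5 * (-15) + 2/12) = -21/14396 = -0.00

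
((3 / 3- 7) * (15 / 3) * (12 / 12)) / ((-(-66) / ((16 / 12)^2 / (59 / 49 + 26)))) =-3920 / 131967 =-0.03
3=3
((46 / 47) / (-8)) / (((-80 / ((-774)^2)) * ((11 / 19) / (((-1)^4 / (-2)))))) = -65449053 / 82720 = -791.21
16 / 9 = 1.78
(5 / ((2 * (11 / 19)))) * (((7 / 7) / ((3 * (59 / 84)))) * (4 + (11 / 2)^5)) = 107184035 / 10384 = 10322.04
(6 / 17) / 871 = 6 / 14807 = 0.00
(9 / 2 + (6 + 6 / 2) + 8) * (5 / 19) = 215 / 38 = 5.66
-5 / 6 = -0.83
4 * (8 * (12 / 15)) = 128 / 5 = 25.60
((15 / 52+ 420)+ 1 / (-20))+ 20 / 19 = 1040589 / 2470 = 421.29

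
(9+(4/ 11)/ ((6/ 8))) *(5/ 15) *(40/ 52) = 3130/ 1287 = 2.43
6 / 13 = 0.46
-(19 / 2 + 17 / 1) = -53 / 2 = -26.50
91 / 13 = 7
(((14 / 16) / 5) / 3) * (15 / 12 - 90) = -5.18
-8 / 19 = -0.42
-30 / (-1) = 30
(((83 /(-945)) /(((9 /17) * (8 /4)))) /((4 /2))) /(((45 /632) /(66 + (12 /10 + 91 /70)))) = -39.90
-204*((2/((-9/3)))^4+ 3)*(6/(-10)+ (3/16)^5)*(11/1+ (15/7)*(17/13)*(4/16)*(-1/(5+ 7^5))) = 14793581732996029/3437588643840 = 4303.48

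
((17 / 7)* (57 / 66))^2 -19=-346275 / 23716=-14.60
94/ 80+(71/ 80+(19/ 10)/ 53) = 8897/ 4240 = 2.10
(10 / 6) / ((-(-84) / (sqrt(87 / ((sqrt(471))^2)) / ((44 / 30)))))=25 *sqrt(4553) / 290136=0.01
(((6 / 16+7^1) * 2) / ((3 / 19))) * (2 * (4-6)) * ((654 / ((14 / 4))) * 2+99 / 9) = -143754.90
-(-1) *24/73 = 24/73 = 0.33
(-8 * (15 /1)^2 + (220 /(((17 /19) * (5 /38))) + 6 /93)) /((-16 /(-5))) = 90605 /4216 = 21.49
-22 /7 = -3.14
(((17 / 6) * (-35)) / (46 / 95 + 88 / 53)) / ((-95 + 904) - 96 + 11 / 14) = -20970775 / 323713242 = -0.06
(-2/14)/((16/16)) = -1/7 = -0.14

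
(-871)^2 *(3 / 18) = 758641 / 6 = 126440.17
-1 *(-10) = 10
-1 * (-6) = 6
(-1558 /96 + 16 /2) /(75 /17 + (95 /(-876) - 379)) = 490195 /22319932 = 0.02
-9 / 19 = -0.47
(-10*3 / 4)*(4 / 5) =-6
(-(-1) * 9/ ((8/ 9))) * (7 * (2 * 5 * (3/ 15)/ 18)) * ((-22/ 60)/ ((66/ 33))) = -231/ 160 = -1.44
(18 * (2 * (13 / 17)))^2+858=466986 / 289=1615.87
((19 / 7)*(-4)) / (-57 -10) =76 / 469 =0.16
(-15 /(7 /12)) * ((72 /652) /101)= -3240 /115241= -0.03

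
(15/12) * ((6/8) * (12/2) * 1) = 45/8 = 5.62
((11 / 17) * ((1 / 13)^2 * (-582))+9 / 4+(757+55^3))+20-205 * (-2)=1925622753 / 11492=167562.02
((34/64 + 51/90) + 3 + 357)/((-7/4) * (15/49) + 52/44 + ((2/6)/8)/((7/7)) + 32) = 13346179/1208140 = 11.05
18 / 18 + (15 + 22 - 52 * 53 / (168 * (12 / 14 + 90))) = 2723 / 72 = 37.82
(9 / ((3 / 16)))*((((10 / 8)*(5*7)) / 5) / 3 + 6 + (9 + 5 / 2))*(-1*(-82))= 80360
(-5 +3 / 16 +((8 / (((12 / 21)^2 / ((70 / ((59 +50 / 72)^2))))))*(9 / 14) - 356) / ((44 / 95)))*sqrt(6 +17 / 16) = -12818752823*sqrt(113) / 66351296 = -2053.69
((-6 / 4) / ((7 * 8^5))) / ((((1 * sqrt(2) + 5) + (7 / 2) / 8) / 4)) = -261 / 50584576 + 3 * sqrt(2) / 3161536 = -0.00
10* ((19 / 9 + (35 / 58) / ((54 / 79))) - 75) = -1127615 / 1566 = -720.06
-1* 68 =-68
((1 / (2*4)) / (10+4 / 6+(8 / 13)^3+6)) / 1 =6591 / 891088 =0.01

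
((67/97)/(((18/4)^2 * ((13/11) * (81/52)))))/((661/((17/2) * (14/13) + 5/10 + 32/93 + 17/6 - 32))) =-30364400/56510223237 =-0.00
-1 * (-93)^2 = -8649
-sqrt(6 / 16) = -sqrt(6) / 4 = -0.61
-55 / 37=-1.49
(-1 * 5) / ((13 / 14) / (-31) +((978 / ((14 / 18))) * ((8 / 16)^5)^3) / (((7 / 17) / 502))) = -62218240 / 581778341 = -0.11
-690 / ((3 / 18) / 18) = -74520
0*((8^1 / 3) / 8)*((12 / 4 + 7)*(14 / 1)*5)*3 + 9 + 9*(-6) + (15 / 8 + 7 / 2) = -39.62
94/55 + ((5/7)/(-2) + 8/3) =4.02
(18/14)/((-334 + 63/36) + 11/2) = -36/9149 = -0.00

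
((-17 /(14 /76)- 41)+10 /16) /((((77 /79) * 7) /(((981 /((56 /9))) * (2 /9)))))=-575740071 /845152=-681.23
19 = 19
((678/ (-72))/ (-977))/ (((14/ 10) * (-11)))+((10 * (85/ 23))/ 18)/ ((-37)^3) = -2102596505/ 3155155716636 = -0.00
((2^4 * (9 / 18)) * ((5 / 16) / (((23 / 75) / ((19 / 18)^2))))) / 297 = 45125 / 1475496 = 0.03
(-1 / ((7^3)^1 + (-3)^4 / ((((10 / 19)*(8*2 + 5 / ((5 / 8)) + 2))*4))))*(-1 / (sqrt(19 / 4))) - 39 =-39 + 2080*sqrt(19) / 6806921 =-39.00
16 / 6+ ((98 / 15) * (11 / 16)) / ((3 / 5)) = 731 / 72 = 10.15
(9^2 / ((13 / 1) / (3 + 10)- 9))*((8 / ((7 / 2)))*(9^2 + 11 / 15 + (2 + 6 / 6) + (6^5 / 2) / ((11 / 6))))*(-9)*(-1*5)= -176855886 / 77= -2296829.69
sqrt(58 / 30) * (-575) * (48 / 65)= -590.40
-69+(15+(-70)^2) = 4846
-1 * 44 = -44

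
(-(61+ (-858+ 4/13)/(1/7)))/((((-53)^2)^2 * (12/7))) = 540799/1230915036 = 0.00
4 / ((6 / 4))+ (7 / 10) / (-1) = 59 / 30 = 1.97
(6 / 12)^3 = 1 / 8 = 0.12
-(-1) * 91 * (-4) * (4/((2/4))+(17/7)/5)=-15444/5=-3088.80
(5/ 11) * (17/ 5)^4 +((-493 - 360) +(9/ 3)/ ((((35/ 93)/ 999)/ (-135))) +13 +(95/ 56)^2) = -4639035420769/ 4312000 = -1075843.09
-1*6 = -6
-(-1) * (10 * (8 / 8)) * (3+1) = 40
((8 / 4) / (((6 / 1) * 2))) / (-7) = -1 / 42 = -0.02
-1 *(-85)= 85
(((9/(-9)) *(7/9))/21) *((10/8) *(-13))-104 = -11167/108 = -103.40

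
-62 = -62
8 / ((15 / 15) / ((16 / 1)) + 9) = 128 / 145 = 0.88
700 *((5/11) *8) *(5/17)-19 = 136447/187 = 729.66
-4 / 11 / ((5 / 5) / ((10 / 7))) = -40 / 77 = -0.52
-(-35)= 35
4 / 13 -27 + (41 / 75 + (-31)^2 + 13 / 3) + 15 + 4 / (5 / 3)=310891 / 325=956.59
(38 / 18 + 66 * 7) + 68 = 4789 / 9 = 532.11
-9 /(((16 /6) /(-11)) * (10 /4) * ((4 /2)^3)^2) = 297 /1280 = 0.23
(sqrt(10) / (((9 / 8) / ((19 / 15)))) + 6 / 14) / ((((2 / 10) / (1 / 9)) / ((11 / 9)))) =2.71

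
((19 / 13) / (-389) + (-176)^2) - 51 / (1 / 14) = 153034915 / 5057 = 30262.00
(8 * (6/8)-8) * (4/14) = -4/7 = -0.57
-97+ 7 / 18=-1739 / 18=-96.61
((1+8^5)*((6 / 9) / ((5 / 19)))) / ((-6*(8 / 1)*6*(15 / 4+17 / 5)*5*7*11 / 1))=-6289 / 60060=-0.10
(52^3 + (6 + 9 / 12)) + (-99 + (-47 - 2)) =561867 / 4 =140466.75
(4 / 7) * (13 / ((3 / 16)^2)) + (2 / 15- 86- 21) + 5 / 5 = 33212 / 315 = 105.43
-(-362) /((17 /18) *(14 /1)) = 3258 /119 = 27.38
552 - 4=548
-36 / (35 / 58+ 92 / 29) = -696 / 73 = -9.53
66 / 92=0.72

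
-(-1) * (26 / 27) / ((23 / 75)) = 650 / 207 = 3.14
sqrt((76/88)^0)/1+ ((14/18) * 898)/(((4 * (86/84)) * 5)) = 22646/645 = 35.11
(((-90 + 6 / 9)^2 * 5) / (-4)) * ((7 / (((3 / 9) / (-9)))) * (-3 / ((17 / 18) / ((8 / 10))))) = -81448416 / 17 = -4791083.29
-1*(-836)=836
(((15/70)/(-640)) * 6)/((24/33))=-99/35840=-0.00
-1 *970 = -970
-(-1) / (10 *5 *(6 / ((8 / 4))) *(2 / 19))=19 / 300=0.06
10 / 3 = 3.33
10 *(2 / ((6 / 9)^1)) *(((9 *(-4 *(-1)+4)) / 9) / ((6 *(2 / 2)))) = 40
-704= -704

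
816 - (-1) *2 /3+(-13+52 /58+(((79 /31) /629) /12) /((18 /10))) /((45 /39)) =738509096719 /916063020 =806.18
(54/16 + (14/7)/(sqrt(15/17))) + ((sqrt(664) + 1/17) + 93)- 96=59/136 + 2 * sqrt(255)/15 + 2 * sqrt(166)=28.33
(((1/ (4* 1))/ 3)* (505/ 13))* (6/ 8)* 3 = 1515/ 208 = 7.28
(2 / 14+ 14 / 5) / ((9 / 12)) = 412 / 105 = 3.92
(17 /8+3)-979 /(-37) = 9349 /296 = 31.58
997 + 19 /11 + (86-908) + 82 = 2846 /11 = 258.73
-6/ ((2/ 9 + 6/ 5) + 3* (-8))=135/ 508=0.27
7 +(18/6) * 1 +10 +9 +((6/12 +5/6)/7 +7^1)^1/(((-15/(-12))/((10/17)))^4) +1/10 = 516581791/17539410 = 29.45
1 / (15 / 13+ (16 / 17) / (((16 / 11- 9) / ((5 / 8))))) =18343 / 19735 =0.93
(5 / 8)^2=25 / 64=0.39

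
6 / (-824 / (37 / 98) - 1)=-222 / 80789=-0.00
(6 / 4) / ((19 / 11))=33 / 38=0.87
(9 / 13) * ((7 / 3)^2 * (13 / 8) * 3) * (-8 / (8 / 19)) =-2793 / 8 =-349.12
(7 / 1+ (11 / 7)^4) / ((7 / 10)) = 314480 / 16807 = 18.71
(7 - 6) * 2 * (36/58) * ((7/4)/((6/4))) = 42/29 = 1.45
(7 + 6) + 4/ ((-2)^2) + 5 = 19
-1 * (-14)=14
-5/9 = -0.56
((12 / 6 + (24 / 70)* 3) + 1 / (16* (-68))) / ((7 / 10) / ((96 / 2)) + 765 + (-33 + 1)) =345879 / 83739586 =0.00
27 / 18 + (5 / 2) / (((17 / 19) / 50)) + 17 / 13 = 62991 / 442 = 142.51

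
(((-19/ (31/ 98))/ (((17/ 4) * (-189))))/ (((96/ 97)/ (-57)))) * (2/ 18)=-245119/ 512244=-0.48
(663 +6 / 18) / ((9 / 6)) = 3980 / 9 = 442.22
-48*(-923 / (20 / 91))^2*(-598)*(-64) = -810006678009984 / 25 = -32400267120399.36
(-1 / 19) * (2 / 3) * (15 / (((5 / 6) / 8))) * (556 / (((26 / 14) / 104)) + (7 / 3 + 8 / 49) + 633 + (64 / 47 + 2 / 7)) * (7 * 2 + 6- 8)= -84295930368 / 43757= -1926455.89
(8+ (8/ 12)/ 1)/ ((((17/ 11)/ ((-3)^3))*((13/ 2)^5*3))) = -2112/ 485537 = -0.00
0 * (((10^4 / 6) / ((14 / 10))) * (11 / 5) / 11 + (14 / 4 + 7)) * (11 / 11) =0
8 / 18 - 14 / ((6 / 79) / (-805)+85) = 13609306 / 48650121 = 0.28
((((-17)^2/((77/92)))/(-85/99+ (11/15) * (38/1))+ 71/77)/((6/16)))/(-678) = -56441036/1046913021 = -0.05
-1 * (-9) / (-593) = -9 / 593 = -0.02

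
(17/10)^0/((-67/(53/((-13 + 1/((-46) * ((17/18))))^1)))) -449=-153161913/341164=-448.94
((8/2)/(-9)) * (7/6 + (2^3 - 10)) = 0.37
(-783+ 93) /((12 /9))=-1035 /2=-517.50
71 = 71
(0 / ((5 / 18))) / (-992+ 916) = 0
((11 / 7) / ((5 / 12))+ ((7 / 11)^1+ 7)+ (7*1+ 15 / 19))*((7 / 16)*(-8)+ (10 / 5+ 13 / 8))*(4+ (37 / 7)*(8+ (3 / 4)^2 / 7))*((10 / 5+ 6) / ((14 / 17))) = 21856108599 / 20072360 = 1088.87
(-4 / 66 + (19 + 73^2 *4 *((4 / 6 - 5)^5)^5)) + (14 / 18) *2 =-177524439961233725417.54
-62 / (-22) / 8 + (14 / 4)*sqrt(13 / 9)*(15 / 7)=31 / 88 + 5*sqrt(13) / 2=9.37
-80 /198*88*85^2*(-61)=141032000 /9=15670222.22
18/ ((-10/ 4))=-36/ 5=-7.20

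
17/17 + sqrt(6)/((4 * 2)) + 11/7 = sqrt(6)/8 + 18/7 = 2.88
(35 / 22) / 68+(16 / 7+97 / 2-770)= -7531367 / 10472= -719.19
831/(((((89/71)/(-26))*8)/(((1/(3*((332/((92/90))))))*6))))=-5880433/443220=-13.27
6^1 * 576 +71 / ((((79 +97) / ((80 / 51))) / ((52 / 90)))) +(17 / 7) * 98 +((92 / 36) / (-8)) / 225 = 11191706899 / 3029400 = 3694.36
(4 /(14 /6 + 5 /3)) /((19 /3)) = 3 /19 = 0.16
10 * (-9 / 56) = -45 / 28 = -1.61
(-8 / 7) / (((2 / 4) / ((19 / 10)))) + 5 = 23 / 35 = 0.66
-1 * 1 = -1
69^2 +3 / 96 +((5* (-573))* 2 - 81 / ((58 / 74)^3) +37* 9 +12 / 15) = -3135043783 / 3902240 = -803.40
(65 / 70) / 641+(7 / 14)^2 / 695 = 0.00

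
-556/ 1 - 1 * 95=-651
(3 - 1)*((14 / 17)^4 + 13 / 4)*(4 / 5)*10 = 4957748 / 83521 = 59.36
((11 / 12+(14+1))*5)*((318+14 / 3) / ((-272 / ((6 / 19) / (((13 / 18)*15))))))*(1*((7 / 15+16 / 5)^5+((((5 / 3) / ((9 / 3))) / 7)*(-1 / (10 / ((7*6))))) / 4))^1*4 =-14886326653 / 2040714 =-7294.67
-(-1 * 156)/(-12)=-13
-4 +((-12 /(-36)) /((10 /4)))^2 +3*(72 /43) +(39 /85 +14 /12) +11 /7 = 9758521 /2302650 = 4.24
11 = 11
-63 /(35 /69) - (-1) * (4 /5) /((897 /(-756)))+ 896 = 1152833 /1495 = 771.13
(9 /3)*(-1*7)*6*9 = -1134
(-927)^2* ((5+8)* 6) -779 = 67026883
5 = 5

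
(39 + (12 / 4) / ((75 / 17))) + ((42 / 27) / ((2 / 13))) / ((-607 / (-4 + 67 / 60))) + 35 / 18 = 68297017 / 1638900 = 41.67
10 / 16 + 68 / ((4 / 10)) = 1365 / 8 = 170.62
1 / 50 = 0.02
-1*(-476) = 476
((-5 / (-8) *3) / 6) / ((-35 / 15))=-15 / 112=-0.13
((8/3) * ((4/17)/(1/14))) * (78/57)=11648/969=12.02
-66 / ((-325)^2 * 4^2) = -33 / 845000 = -0.00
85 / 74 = 1.15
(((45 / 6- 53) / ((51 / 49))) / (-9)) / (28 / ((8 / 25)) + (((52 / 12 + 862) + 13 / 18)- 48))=0.01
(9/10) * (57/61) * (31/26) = 15903/15860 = 1.00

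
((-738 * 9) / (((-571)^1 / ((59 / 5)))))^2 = 153568366884 / 8151025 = 18840.37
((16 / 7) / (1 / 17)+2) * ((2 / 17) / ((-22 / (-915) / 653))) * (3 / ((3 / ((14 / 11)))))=31069740 / 187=166148.34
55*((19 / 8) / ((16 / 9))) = 73.48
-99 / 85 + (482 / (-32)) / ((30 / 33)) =-17.73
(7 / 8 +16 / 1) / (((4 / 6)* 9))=45 / 16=2.81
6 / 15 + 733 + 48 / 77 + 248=378079 / 385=982.02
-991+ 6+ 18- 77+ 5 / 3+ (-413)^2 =508580 / 3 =169526.67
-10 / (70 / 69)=-69 / 7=-9.86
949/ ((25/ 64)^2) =3887104/ 625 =6219.37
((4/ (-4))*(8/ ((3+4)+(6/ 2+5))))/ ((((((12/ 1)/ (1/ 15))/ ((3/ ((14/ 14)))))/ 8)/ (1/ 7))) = -16/ 1575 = -0.01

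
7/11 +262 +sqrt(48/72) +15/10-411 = -146.05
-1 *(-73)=73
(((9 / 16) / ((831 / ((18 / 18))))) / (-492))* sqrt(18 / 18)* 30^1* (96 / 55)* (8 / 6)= -12 / 124927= -0.00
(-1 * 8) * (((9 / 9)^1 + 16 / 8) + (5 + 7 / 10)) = -69.60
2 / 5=0.40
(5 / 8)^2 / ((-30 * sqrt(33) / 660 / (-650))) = 8125 * sqrt(33) / 48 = 972.39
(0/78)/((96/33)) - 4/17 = -4/17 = -0.24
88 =88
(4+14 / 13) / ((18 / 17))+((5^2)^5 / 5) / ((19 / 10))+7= 761727490 / 741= 1027972.32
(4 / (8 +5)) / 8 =0.04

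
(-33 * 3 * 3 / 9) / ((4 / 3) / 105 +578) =-10395 / 182074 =-0.06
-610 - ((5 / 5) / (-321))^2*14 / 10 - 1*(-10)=-309123007 / 515205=-600.00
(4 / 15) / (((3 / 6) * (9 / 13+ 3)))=0.14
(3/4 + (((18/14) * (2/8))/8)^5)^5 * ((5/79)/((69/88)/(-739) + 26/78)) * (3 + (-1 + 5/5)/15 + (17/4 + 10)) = 0.78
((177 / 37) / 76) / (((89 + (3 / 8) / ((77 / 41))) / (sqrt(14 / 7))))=27258*sqrt(2) / 38627741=0.00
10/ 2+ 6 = 11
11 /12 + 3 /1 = 47 /12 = 3.92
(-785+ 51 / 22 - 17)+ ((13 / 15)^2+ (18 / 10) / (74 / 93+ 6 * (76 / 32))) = -22131180559 / 27705150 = -798.81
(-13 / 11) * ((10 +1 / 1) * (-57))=741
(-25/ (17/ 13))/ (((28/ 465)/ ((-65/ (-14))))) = -9823125/ 6664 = -1474.06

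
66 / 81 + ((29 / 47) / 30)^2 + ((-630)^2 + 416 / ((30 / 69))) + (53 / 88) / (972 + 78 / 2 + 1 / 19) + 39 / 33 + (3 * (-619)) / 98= 397839.85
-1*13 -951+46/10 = -4797/5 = -959.40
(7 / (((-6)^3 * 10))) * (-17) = 119 / 2160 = 0.06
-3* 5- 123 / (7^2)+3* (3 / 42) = -1695 / 98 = -17.30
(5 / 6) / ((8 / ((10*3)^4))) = 84375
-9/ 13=-0.69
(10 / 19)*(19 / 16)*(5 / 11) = 25 / 88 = 0.28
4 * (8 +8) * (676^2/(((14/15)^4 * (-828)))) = -2570490000/55223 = -46547.45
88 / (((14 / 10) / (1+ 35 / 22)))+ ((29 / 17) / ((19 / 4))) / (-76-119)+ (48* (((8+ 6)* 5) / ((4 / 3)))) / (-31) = 1114809328 / 13667745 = 81.56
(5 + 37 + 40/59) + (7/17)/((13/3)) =42.77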